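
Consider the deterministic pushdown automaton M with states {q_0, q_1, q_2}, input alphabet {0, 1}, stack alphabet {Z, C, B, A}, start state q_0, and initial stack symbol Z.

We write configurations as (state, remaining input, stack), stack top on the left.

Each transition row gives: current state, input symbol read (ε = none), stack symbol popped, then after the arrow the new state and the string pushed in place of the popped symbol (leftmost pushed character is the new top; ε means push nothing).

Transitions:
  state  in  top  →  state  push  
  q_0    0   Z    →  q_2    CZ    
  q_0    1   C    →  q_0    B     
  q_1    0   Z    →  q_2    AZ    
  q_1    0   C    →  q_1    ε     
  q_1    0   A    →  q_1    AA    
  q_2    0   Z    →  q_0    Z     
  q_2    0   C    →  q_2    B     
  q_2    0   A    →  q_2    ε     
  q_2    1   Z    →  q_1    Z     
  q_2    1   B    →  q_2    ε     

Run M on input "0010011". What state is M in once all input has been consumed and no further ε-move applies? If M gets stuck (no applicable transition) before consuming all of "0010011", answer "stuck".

stuck

(q_0, 0010011, Z)
  read 0, top Z: go to q_2, push CZ → (q_2, 010011, CZ)
  read 0, top C: go to q_2, push B → (q_2, 10011, BZ)
  read 1, top B: go to q_2, push ε → (q_2, 0011, Z)
  read 0, top Z: go to q_0, push Z → (q_0, 011, Z)
  read 0, top Z: go to q_2, push CZ → (q_2, 11, CZ)
No transition for (q_2, 1, top C); M blocks with input 11 remaining.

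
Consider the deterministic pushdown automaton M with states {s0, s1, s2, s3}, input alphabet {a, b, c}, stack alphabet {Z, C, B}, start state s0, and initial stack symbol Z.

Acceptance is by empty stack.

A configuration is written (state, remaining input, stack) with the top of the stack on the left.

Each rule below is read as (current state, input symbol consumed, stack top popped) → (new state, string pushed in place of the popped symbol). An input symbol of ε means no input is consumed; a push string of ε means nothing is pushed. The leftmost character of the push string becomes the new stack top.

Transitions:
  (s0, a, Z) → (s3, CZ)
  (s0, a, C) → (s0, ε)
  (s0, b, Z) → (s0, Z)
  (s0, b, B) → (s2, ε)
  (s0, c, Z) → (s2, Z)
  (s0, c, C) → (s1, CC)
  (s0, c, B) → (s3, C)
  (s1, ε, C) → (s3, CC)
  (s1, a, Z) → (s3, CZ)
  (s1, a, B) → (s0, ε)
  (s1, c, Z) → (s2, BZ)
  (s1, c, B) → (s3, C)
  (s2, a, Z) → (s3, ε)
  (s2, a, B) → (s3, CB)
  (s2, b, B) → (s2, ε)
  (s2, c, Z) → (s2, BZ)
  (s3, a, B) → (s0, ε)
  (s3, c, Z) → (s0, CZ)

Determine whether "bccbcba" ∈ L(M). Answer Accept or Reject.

(s0, bccbcba, Z) ⊢ (s0, ccbcba, Z) ⊢ (s2, cbcba, Z) ⊢ (s2, bcba, BZ) ⊢ (s2, cba, Z) ⊢ (s2, ba, BZ) ⊢ (s2, a, Z) ⊢ (s3, ε, ε)
All input consumed and the stack is empty.

Accept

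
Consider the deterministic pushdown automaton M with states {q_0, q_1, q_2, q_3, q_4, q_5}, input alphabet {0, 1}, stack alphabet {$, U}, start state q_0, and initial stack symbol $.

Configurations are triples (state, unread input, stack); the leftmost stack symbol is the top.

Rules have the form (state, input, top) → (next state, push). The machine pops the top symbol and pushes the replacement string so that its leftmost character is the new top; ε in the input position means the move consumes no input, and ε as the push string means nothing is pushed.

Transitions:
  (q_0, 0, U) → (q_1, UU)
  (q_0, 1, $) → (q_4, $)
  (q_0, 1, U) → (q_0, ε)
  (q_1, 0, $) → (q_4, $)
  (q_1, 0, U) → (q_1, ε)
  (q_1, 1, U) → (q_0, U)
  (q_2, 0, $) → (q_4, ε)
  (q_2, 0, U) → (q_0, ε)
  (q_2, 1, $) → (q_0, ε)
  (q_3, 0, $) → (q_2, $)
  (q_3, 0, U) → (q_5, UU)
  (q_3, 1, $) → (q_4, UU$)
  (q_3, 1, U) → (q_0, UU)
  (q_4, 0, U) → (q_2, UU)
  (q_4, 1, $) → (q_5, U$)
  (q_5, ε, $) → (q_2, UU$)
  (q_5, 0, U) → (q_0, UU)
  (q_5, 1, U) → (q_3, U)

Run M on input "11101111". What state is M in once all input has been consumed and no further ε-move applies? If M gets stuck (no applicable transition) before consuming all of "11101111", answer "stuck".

(q_0, 11101111, $) ⊢ (q_4, 1101111, $) ⊢ (q_5, 101111, U$) ⊢ (q_3, 01111, U$) ⊢ (q_5, 1111, UU$) ⊢ (q_3, 111, UU$) ⊢ (q_0, 11, UUU$) ⊢ (q_0, 1, UU$) ⊢ (q_0, ε, U$)
All input consumed; M is in state q_0.

q_0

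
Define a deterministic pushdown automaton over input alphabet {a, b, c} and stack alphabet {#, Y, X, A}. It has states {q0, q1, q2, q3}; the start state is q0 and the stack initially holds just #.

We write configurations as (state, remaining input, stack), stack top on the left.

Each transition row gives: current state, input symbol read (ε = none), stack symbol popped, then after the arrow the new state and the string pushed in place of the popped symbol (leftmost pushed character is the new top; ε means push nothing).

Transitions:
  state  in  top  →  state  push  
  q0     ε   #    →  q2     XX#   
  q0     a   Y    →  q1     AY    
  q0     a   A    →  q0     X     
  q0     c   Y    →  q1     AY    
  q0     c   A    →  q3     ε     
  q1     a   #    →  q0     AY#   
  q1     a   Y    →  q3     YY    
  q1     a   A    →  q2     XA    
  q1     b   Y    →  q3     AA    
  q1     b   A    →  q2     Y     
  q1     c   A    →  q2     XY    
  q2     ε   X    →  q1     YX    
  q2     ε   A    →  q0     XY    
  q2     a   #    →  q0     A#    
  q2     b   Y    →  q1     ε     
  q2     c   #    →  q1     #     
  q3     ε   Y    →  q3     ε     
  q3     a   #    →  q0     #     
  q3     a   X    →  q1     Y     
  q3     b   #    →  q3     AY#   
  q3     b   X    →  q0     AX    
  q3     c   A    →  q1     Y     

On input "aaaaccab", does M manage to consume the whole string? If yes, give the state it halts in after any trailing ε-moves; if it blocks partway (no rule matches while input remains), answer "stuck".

stuck

(q0, aaaaccab, #)
  ε-move, top #: go to q2, push XX# → (q2, aaaaccab, XX#)
  ε-move, top X: go to q1, push YX → (q1, aaaaccab, YXX#)
  read a, top Y: go to q3, push YY → (q3, aaaccab, YYXX#)
  ε-move, top Y: go to q3, push ε → (q3, aaaccab, YXX#)
  ε-move, top Y: go to q3, push ε → (q3, aaaccab, XX#)
  read a, top X: go to q1, push Y → (q1, aaccab, YX#)
  read a, top Y: go to q3, push YY → (q3, accab, YYX#)
  ε-move, top Y: go to q3, push ε → (q3, accab, YX#)
  ε-move, top Y: go to q3, push ε → (q3, accab, X#)
  read a, top X: go to q1, push Y → (q1, ccab, Y#)
No transition for (q1, c, top Y); M blocks with input ccab remaining.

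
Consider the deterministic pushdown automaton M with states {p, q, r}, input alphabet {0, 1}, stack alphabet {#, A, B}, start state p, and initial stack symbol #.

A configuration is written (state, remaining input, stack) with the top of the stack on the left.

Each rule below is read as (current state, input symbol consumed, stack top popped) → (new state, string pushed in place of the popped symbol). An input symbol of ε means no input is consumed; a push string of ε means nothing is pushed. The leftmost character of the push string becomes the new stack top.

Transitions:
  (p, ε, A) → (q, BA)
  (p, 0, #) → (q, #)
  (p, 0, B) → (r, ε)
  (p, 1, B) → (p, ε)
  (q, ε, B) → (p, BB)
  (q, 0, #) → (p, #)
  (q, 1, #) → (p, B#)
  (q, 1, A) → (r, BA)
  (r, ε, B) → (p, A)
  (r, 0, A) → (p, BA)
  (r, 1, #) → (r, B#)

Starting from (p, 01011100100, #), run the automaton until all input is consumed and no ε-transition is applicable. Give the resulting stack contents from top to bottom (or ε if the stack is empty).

(p, 01011100100, #)
  read 0, top #: go to q, push # → (q, 1011100100, #)
  read 1, top #: go to p, push B# → (p, 011100100, B#)
  read 0, top B: go to r, push ε → (r, 11100100, #)
  read 1, top #: go to r, push B# → (r, 1100100, B#)
  ε-move, top B: go to p, push A → (p, 1100100, A#)
  ε-move, top A: go to q, push BA → (q, 1100100, BA#)
  ε-move, top B: go to p, push BB → (p, 1100100, BBA#)
  read 1, top B: go to p, push ε → (p, 100100, BA#)
  read 1, top B: go to p, push ε → (p, 00100, A#)
  ε-move, top A: go to q, push BA → (q, 00100, BA#)
  ε-move, top B: go to p, push BB → (p, 00100, BBA#)
  read 0, top B: go to r, push ε → (r, 0100, BA#)
  ε-move, top B: go to p, push A → (p, 0100, AA#)
  ε-move, top A: go to q, push BA → (q, 0100, BAA#)
  ε-move, top B: go to p, push BB → (p, 0100, BBAA#)
  read 0, top B: go to r, push ε → (r, 100, BAA#)
  ε-move, top B: go to p, push A → (p, 100, AAA#)
  ε-move, top A: go to q, push BA → (q, 100, BAAA#)
  ε-move, top B: go to p, push BB → (p, 100, BBAAA#)
  read 1, top B: go to p, push ε → (p, 00, BAAA#)
  read 0, top B: go to r, push ε → (r, 0, AAA#)
  read 0, top A: go to p, push BA → (p, ε, BAAA#)
All input consumed in state p with stack BAAA#.

BAAA#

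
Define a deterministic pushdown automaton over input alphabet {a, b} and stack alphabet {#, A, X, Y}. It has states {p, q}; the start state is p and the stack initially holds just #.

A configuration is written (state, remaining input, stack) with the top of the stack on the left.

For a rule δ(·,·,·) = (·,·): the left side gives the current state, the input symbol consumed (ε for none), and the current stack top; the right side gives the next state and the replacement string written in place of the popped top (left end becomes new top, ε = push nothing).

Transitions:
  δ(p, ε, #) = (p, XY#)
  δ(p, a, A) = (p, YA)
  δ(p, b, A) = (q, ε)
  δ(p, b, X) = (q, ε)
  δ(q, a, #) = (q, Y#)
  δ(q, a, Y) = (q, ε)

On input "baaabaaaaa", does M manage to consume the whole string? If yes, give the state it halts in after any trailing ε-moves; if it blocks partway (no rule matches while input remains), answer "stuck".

(p, baaabaaaaa, #)
  ε-move, top #: go to p, push XY# → (p, baaabaaaaa, XY#)
  read b, top X: go to q, push ε → (q, aaabaaaaa, Y#)
  read a, top Y: go to q, push ε → (q, aabaaaaa, #)
  read a, top #: go to q, push Y# → (q, abaaaaa, Y#)
  read a, top Y: go to q, push ε → (q, baaaaa, #)
No transition for (q, b, top #); M blocks with input baaaaa remaining.

stuck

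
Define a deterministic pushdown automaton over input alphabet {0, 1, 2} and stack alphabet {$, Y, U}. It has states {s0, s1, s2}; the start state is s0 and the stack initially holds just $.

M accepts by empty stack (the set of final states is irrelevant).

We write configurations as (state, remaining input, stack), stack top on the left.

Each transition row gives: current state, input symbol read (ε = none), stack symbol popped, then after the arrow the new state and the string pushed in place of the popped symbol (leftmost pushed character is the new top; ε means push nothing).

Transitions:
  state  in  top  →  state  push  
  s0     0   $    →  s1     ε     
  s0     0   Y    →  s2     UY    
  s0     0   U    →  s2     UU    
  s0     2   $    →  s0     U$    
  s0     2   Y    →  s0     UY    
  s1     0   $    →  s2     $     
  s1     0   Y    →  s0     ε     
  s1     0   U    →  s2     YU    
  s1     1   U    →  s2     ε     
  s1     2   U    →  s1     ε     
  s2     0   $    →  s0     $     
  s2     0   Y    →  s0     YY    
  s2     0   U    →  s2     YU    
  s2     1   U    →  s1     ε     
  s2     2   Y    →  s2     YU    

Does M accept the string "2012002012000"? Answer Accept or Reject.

(s0, 2012002012000, $)
  read 2, top $: go to s0, push U$ → (s0, 012002012000, U$)
  read 0, top U: go to s2, push UU → (s2, 12002012000, UU$)
  read 1, top U: go to s1, push ε → (s1, 2002012000, U$)
  read 2, top U: go to s1, push ε → (s1, 002012000, $)
  read 0, top $: go to s2, push $ → (s2, 02012000, $)
  read 0, top $: go to s0, push $ → (s0, 2012000, $)
  read 2, top $: go to s0, push U$ → (s0, 012000, U$)
  read 0, top U: go to s2, push UU → (s2, 12000, UU$)
  read 1, top U: go to s1, push ε → (s1, 2000, U$)
  read 2, top U: go to s1, push ε → (s1, 000, $)
  read 0, top $: go to s2, push $ → (s2, 00, $)
  read 0, top $: go to s0, push $ → (s0, 0, $)
  read 0, top $: go to s1, push ε → (s1, ε, ε)
All input consumed and the stack is empty.

Accept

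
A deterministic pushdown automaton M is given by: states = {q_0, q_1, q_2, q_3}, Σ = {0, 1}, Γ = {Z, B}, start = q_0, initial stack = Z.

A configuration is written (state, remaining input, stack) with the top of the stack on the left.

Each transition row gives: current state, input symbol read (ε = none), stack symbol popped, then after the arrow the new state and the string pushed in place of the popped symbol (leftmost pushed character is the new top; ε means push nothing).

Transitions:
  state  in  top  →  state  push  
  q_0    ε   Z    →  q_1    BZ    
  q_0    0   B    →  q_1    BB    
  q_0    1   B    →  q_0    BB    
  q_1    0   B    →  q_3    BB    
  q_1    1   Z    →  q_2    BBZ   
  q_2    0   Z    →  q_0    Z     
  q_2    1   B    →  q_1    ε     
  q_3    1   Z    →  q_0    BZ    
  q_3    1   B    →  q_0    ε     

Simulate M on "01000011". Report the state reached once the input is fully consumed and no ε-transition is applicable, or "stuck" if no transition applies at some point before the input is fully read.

stuck

(q_0, 01000011, Z)
  ε-move, top Z: go to q_1, push BZ → (q_1, 01000011, BZ)
  read 0, top B: go to q_3, push BB → (q_3, 1000011, BBZ)
  read 1, top B: go to q_0, push ε → (q_0, 000011, BZ)
  read 0, top B: go to q_1, push BB → (q_1, 00011, BBZ)
  read 0, top B: go to q_3, push BB → (q_3, 0011, BBBZ)
No transition for (q_3, 0, top B); M blocks with input 0011 remaining.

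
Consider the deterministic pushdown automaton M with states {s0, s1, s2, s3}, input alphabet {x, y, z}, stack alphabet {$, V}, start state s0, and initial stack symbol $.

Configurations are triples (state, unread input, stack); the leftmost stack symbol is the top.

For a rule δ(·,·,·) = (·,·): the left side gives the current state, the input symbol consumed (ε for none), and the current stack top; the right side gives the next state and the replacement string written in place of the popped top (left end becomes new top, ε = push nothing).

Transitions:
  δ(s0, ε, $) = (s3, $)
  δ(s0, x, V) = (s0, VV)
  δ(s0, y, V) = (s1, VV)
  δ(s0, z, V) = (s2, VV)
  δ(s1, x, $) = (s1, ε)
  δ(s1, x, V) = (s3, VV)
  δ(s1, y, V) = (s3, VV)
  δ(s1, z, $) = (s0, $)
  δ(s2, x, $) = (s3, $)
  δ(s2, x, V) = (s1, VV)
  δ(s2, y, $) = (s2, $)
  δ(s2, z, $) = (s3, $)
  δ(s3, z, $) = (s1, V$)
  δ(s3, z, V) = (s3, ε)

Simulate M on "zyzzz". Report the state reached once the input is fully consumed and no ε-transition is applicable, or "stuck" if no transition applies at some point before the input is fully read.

s1

(s0, zyzzz, $)
  ε-move, top $: go to s3, push $ → (s3, zyzzz, $)
  read z, top $: go to s1, push V$ → (s1, yzzz, V$)
  read y, top V: go to s3, push VV → (s3, zzz, VV$)
  read z, top V: go to s3, push ε → (s3, zz, V$)
  read z, top V: go to s3, push ε → (s3, z, $)
  read z, top $: go to s1, push V$ → (s1, ε, V$)
All input consumed; M is in state s1.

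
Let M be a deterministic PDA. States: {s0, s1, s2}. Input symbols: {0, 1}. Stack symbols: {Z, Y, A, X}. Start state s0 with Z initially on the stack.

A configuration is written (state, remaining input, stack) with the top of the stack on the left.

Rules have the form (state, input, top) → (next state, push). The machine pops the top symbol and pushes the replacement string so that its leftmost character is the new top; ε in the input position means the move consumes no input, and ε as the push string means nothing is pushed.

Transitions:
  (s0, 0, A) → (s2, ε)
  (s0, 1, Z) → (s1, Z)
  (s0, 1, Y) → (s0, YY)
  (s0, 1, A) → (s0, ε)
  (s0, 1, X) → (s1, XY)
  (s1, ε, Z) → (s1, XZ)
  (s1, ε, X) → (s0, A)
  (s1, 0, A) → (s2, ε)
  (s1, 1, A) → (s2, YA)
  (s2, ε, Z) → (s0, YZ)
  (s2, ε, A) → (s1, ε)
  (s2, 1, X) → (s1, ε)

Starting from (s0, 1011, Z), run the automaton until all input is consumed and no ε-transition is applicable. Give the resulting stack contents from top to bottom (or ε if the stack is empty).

YYYZ

(s0, 1011, Z) ⊢ (s1, 011, Z) ⊢ (s1, 011, XZ) ⊢ (s0, 011, AZ) ⊢ (s2, 11, Z) ⊢ (s0, 11, YZ) ⊢ (s0, 1, YYZ) ⊢ (s0, ε, YYYZ)
All input consumed in state s0 with stack YYYZ.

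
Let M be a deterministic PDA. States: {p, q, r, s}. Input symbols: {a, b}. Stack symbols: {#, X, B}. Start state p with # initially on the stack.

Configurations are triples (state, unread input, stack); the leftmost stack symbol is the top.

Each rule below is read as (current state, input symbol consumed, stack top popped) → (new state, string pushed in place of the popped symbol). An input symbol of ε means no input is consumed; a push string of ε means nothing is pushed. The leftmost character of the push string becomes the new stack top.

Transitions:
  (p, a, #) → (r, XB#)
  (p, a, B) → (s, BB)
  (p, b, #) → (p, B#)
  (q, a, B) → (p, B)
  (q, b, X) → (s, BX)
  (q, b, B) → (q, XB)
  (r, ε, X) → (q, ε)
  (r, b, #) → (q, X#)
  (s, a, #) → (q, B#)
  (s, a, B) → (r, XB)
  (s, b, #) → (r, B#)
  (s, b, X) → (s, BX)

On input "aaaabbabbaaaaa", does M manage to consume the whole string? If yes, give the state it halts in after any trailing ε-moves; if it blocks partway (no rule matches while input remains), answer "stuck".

p

(p, aaaabbabbaaaaa, #)
  read a, top #: go to r, push XB# → (r, aaabbabbaaaaa, XB#)
  ε-move, top X: go to q, push ε → (q, aaabbabbaaaaa, B#)
  read a, top B: go to p, push B → (p, aabbabbaaaaa, B#)
  read a, top B: go to s, push BB → (s, abbabbaaaaa, BB#)
  read a, top B: go to r, push XB → (r, bbabbaaaaa, XBB#)
  ε-move, top X: go to q, push ε → (q, bbabbaaaaa, BB#)
  read b, top B: go to q, push XB → (q, babbaaaaa, XBB#)
  read b, top X: go to s, push BX → (s, abbaaaaa, BXBB#)
  read a, top B: go to r, push XB → (r, bbaaaaa, XBXBB#)
  ε-move, top X: go to q, push ε → (q, bbaaaaa, BXBB#)
  read b, top B: go to q, push XB → (q, baaaaa, XBXBB#)
  read b, top X: go to s, push BX → (s, aaaaa, BXBXBB#)
  read a, top B: go to r, push XB → (r, aaaa, XBXBXBB#)
  ε-move, top X: go to q, push ε → (q, aaaa, BXBXBB#)
  read a, top B: go to p, push B → (p, aaa, BXBXBB#)
  read a, top B: go to s, push BB → (s, aa, BBXBXBB#)
  read a, top B: go to r, push XB → (r, a, XBBXBXBB#)
  ε-move, top X: go to q, push ε → (q, a, BBXBXBB#)
  read a, top B: go to p, push B → (p, ε, BBXBXBB#)
All input consumed; M is in state p.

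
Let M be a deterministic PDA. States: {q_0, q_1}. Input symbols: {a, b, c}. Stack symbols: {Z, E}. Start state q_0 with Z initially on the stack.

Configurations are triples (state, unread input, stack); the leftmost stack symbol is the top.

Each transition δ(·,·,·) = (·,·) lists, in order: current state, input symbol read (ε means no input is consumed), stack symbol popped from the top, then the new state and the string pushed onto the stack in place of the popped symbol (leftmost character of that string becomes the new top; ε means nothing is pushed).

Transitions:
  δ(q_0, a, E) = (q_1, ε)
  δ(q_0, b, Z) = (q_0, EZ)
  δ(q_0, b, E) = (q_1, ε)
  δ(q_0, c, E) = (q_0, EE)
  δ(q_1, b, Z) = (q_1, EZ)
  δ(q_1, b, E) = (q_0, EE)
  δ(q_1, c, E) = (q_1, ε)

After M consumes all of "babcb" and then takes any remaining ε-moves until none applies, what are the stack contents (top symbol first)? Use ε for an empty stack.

(q_0, babcb, Z) ⊢ (q_0, abcb, EZ) ⊢ (q_1, bcb, Z) ⊢ (q_1, cb, EZ) ⊢ (q_1, b, Z) ⊢ (q_1, ε, EZ)
All input consumed in state q_1 with stack EZ.

EZ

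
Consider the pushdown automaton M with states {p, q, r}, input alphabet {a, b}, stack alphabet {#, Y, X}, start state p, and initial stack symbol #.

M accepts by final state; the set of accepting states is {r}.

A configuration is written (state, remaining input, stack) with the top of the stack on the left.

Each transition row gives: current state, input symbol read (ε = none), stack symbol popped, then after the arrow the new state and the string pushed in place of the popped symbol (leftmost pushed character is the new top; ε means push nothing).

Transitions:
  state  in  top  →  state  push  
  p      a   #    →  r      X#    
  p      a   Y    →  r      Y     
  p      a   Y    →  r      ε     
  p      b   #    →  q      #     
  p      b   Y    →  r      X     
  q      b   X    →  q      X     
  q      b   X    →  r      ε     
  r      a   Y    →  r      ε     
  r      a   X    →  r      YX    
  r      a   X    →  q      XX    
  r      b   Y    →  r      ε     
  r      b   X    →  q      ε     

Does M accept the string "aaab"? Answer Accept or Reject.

Reject

No computation consumes all input and reaches a final state.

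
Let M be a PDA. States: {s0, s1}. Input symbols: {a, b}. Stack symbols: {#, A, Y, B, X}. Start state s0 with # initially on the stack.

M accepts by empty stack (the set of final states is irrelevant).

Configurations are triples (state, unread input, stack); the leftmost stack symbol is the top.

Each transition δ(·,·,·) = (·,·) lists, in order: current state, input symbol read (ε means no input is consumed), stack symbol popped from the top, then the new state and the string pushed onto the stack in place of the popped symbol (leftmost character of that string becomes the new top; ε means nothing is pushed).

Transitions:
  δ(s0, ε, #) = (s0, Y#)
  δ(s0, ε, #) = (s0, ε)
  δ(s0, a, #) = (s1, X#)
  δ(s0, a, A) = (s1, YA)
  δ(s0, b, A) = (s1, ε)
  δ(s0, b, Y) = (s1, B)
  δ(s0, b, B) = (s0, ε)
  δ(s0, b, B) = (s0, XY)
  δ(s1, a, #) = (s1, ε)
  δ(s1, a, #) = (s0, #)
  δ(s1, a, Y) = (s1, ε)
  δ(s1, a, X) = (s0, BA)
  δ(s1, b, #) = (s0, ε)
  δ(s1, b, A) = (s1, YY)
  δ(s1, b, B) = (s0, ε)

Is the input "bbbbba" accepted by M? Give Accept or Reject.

No computation consumes all input and empties the stack.

Reject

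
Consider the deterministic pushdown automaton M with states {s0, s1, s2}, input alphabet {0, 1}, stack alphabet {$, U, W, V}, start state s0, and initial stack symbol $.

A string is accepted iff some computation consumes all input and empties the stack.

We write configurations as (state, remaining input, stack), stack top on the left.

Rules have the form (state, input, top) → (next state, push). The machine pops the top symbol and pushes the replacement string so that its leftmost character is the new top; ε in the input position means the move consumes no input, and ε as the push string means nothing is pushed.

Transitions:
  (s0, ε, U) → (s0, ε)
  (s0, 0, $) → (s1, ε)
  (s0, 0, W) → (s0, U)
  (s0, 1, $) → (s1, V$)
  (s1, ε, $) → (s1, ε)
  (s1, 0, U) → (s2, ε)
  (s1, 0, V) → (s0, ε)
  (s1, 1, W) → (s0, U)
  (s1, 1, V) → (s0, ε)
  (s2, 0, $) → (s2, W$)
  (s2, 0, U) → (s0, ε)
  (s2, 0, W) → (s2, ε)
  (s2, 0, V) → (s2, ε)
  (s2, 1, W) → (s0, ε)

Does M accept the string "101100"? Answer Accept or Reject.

Reject

(s0, 101100, $)
  read 1, top $: go to s1, push V$ → (s1, 01100, V$)
  read 0, top V: go to s0, push ε → (s0, 1100, $)
  read 1, top $: go to s1, push V$ → (s1, 100, V$)
  read 1, top V: go to s0, push ε → (s0, 00, $)
  read 0, top $: go to s1, push ε → (s1, 0, ε)
No transition applies at (s1, 0, ε); input not fully consumed.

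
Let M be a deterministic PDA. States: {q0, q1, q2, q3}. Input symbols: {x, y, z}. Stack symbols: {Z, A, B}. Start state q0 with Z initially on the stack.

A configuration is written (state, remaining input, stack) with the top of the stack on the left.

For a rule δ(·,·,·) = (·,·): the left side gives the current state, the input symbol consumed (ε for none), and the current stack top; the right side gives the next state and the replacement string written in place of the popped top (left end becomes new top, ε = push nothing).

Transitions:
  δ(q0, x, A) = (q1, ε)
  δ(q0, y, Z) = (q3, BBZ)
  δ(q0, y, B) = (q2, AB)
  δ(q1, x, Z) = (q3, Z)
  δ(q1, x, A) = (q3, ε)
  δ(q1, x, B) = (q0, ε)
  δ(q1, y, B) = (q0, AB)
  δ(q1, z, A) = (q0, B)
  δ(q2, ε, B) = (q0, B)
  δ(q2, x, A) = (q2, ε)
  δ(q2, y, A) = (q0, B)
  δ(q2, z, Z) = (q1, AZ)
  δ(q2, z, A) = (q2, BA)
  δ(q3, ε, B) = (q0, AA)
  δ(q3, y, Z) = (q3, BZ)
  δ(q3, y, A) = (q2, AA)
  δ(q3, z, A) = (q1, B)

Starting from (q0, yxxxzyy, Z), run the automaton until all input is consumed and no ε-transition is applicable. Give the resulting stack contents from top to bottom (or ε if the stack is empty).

BBZ

(q0, yxxxzyy, Z)
  read y, top Z: go to q3, push BBZ → (q3, xxxzyy, BBZ)
  ε-move, top B: go to q0, push AA → (q0, xxxzyy, AABZ)
  read x, top A: go to q1, push ε → (q1, xxzyy, ABZ)
  read x, top A: go to q3, push ε → (q3, xzyy, BZ)
  ε-move, top B: go to q0, push AA → (q0, xzyy, AAZ)
  read x, top A: go to q1, push ε → (q1, zyy, AZ)
  read z, top A: go to q0, push B → (q0, yy, BZ)
  read y, top B: go to q2, push AB → (q2, y, ABZ)
  read y, top A: go to q0, push B → (q0, ε, BBZ)
All input consumed in state q0 with stack BBZ.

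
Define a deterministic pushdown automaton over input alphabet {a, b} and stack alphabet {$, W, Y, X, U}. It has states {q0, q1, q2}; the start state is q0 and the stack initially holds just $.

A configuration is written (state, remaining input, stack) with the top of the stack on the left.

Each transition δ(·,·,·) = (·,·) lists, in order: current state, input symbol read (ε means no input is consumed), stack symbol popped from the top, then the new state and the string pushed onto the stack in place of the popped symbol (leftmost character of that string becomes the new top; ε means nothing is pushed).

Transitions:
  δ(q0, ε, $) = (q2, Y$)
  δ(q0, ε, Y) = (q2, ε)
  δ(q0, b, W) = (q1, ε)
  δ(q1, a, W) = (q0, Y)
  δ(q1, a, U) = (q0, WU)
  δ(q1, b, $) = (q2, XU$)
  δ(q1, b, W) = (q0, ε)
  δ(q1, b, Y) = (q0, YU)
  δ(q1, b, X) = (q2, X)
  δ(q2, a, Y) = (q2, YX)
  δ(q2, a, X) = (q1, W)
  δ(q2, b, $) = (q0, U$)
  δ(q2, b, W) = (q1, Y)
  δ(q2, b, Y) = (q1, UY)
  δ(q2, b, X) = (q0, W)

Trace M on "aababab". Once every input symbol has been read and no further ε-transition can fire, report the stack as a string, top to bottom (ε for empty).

(q0, aababab, $) ⊢ (q2, aababab, Y$) ⊢ (q2, ababab, YX$) ⊢ (q2, babab, YXX$) ⊢ (q1, abab, UYXX$) ⊢ (q0, bab, WUYXX$) ⊢ (q1, ab, UYXX$) ⊢ (q0, b, WUYXX$) ⊢ (q1, ε, UYXX$)
All input consumed in state q1 with stack UYXX$.

UYXX$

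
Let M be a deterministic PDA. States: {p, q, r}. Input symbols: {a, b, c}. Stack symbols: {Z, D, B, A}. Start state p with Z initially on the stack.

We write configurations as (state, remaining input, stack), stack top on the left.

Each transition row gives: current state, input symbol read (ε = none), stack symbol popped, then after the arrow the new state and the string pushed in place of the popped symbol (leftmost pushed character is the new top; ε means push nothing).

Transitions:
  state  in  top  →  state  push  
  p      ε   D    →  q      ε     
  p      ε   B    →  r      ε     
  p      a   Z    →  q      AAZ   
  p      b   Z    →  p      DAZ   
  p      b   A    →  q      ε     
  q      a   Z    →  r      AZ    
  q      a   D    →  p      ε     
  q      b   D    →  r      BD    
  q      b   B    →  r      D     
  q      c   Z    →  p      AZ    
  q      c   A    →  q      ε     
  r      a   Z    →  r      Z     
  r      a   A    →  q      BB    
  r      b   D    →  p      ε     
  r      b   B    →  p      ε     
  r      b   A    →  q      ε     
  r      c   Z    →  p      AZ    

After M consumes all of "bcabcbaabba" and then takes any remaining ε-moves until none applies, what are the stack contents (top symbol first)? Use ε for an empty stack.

(p, bcabcbaabba, Z)
  read b, top Z: go to p, push DAZ → (p, cabcbaabba, DAZ)
  ε-move, top D: go to q, push ε → (q, cabcbaabba, AZ)
  read c, top A: go to q, push ε → (q, abcbaabba, Z)
  read a, top Z: go to r, push AZ → (r, bcbaabba, AZ)
  read b, top A: go to q, push ε → (q, cbaabba, Z)
  read c, top Z: go to p, push AZ → (p, baabba, AZ)
  read b, top A: go to q, push ε → (q, aabba, Z)
  read a, top Z: go to r, push AZ → (r, abba, AZ)
  read a, top A: go to q, push BB → (q, bba, BBZ)
  read b, top B: go to r, push D → (r, ba, DBZ)
  read b, top D: go to p, push ε → (p, a, BZ)
  ε-move, top B: go to r, push ε → (r, a, Z)
  read a, top Z: go to r, push Z → (r, ε, Z)
All input consumed in state r with stack Z.

Z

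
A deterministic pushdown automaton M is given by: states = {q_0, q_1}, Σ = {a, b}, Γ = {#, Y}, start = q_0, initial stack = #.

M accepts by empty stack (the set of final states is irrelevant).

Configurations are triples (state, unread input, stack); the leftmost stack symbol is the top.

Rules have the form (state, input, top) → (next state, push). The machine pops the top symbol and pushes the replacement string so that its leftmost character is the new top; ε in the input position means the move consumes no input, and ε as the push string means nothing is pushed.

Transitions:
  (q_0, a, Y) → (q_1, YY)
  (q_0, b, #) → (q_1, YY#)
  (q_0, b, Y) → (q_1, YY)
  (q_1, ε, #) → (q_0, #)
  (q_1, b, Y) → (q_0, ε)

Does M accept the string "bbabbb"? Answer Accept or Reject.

Reject

(q_0, bbabbb, #)
  read b, top #: go to q_1, push YY# → (q_1, babbb, YY#)
  read b, top Y: go to q_0, push ε → (q_0, abbb, Y#)
  read a, top Y: go to q_1, push YY → (q_1, bbb, YY#)
  read b, top Y: go to q_0, push ε → (q_0, bb, Y#)
  read b, top Y: go to q_1, push YY → (q_1, b, YY#)
  read b, top Y: go to q_0, push ε → (q_0, ε, Y#)
All input consumed; stack is Y#, not empty, and no further ε-move applies.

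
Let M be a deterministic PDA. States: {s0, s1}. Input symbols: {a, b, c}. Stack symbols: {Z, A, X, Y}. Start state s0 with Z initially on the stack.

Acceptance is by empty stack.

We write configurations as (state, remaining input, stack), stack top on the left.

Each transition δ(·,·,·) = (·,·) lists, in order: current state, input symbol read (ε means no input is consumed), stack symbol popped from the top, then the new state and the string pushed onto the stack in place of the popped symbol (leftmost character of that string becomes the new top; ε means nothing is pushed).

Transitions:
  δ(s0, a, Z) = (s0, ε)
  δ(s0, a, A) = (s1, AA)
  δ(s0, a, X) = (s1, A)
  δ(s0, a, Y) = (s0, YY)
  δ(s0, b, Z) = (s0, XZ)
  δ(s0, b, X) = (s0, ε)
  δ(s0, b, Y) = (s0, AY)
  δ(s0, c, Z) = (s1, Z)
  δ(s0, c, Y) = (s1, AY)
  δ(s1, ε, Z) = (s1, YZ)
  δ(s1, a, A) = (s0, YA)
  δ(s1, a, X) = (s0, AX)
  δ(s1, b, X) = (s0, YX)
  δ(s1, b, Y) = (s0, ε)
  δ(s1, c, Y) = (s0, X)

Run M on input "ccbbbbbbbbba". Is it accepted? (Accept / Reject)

(s0, ccbbbbbbbbba, Z) ⊢ (s1, cbbbbbbbbba, Z) ⊢ (s1, cbbbbbbbbba, YZ) ⊢ (s0, bbbbbbbbba, XZ) ⊢ (s0, bbbbbbbba, Z) ⊢ (s0, bbbbbbba, XZ) ⊢ (s0, bbbbbba, Z) ⊢ (s0, bbbbba, XZ) ⊢ (s0, bbbba, Z) ⊢ (s0, bbba, XZ) ⊢ (s0, bba, Z) ⊢ (s0, ba, XZ) ⊢ (s0, a, Z) ⊢ (s0, ε, ε)
All input consumed and the stack is empty.

Accept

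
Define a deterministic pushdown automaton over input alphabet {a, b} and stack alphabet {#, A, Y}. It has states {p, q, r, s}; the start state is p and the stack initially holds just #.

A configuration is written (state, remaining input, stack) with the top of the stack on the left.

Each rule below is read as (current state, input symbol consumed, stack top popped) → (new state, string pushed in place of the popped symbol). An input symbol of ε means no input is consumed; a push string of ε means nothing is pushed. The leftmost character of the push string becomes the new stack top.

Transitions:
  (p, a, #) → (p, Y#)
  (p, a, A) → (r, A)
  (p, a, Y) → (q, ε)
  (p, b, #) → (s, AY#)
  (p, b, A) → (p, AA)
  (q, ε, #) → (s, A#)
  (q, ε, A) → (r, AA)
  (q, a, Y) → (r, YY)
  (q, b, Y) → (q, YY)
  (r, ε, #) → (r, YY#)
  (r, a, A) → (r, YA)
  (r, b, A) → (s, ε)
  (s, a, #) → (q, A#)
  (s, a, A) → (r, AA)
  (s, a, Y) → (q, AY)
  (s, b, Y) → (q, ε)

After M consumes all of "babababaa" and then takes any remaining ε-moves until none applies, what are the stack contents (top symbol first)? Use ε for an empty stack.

(p, babababaa, #)
  read b, top #: go to s, push AY# → (s, abababaa, AY#)
  read a, top A: go to r, push AA → (r, bababaa, AAY#)
  read b, top A: go to s, push ε → (s, ababaa, AY#)
  read a, top A: go to r, push AA → (r, babaa, AAY#)
  read b, top A: go to s, push ε → (s, abaa, AY#)
  read a, top A: go to r, push AA → (r, baa, AAY#)
  read b, top A: go to s, push ε → (s, aa, AY#)
  read a, top A: go to r, push AA → (r, a, AAY#)
  read a, top A: go to r, push YA → (r, ε, YAAY#)
All input consumed in state r with stack YAAY#.

YAAY#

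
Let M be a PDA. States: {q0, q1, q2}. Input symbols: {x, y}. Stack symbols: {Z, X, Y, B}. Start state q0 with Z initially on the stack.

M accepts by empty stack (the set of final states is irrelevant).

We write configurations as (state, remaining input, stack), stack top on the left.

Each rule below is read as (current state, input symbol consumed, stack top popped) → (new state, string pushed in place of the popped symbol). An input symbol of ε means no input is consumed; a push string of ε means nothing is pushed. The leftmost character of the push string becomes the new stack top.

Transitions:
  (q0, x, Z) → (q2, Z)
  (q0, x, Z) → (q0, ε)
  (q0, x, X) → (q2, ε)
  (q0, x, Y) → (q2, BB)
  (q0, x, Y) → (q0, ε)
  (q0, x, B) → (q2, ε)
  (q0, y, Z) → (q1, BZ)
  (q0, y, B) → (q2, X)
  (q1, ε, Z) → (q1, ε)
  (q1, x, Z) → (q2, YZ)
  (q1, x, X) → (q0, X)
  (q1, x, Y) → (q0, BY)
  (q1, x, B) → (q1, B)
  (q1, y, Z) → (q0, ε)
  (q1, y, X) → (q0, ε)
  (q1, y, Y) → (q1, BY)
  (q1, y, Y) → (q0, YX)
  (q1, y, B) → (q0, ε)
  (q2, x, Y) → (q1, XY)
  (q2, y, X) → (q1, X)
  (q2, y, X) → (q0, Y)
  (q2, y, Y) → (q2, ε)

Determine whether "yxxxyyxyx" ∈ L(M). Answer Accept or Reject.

Accept

One accepting computation: (q0, yxxxyyxyx, Z) ⊢ (q1, xxxyyxyx, BZ) ⊢ (q1, xxyyxyx, BZ) ⊢ (q1, xyyxyx, BZ) ⊢ (q1, yyxyx, BZ) ⊢ (q0, yxyx, Z) ⊢ (q1, xyx, BZ) ⊢ (q1, yx, BZ) ⊢ (q0, x, Z) ⊢ (q0, ε, ε)
All input consumed and the stack is empty.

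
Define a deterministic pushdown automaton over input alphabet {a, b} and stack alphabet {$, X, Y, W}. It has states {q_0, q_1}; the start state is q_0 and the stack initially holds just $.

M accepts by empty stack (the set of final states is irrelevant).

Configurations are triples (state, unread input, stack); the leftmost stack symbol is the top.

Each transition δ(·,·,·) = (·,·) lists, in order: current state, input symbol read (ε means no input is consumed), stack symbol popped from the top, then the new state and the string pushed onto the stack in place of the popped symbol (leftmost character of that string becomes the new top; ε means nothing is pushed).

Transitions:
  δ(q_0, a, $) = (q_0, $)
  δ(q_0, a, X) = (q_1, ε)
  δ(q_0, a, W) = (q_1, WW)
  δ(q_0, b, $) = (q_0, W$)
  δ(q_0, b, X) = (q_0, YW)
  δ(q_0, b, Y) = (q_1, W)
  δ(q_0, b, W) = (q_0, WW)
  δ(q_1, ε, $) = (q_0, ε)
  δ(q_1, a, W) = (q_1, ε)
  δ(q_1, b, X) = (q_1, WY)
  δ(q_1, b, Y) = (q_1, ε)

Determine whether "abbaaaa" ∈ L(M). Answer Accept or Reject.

Accept

(q_0, abbaaaa, $)
  read a, top $: go to q_0, push $ → (q_0, bbaaaa, $)
  read b, top $: go to q_0, push W$ → (q_0, baaaa, W$)
  read b, top W: go to q_0, push WW → (q_0, aaaa, WW$)
  read a, top W: go to q_1, push WW → (q_1, aaa, WWW$)
  read a, top W: go to q_1, push ε → (q_1, aa, WW$)
  read a, top W: go to q_1, push ε → (q_1, a, W$)
  read a, top W: go to q_1, push ε → (q_1, ε, $)
  ε-move, top $: go to q_0, push ε → (q_0, ε, ε)
All input consumed and the stack is empty.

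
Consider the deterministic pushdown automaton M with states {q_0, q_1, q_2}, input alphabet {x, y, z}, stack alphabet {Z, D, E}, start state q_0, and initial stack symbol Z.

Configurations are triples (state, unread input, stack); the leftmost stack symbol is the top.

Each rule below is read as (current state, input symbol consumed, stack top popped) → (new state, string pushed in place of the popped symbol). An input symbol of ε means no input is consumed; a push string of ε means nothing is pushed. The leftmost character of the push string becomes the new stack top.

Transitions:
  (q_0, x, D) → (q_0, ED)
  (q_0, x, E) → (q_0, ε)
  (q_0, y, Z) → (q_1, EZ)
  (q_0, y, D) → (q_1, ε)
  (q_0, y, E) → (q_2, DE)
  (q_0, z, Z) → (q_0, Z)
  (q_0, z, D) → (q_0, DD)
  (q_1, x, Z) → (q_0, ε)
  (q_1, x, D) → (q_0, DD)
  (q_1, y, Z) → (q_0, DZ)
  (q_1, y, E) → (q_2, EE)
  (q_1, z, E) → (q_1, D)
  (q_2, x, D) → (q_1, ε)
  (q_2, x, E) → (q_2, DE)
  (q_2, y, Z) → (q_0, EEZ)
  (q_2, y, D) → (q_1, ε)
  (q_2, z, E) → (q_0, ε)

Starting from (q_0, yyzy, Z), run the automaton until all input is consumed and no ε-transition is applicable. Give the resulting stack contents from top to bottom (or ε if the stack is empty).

(q_0, yyzy, Z)
  read y, top Z: go to q_1, push EZ → (q_1, yzy, EZ)
  read y, top E: go to q_2, push EE → (q_2, zy, EEZ)
  read z, top E: go to q_0, push ε → (q_0, y, EZ)
  read y, top E: go to q_2, push DE → (q_2, ε, DEZ)
All input consumed in state q_2 with stack DEZ.

DEZ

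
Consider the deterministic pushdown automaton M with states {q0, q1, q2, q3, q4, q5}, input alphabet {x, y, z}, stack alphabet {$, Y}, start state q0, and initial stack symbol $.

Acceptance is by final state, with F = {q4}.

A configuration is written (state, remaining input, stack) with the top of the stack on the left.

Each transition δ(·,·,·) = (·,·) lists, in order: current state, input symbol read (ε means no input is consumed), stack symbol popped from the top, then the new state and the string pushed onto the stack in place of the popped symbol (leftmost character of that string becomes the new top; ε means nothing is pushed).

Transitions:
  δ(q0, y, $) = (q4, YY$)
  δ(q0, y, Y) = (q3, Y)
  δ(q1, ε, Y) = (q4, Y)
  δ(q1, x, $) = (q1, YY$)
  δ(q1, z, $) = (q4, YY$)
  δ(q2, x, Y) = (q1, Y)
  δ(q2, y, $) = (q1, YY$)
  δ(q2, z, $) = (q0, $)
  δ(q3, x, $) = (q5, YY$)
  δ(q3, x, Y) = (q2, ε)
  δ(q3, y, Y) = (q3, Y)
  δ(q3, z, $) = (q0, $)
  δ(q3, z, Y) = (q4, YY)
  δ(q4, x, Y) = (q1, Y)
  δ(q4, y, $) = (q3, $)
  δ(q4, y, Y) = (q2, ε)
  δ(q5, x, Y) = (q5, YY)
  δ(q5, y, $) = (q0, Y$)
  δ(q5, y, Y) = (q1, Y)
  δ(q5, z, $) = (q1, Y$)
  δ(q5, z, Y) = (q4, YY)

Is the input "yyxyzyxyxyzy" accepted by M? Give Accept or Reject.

(q0, yyxyzyxyxyzy, $)
  read y, top $: go to q4, push YY$ → (q4, yxyzyxyxyzy, YY$)
  read y, top Y: go to q2, push ε → (q2, xyzyxyxyzy, Y$)
  read x, top Y: go to q1, push Y → (q1, yzyxyxyzy, Y$)
  ε-move, top Y: go to q4, push Y → (q4, yzyxyxyzy, Y$)
  read y, top Y: go to q2, push ε → (q2, zyxyxyzy, $)
  read z, top $: go to q0, push $ → (q0, yxyxyzy, $)
  read y, top $: go to q4, push YY$ → (q4, xyxyzy, YY$)
  read x, top Y: go to q1, push Y → (q1, yxyzy, YY$)
  ε-move, top Y: go to q4, push Y → (q4, yxyzy, YY$)
  read y, top Y: go to q2, push ε → (q2, xyzy, Y$)
  read x, top Y: go to q1, push Y → (q1, yzy, Y$)
  ε-move, top Y: go to q4, push Y → (q4, yzy, Y$)
  read y, top Y: go to q2, push ε → (q2, zy, $)
  read z, top $: go to q0, push $ → (q0, y, $)
  read y, top $: go to q4, push YY$ → (q4, ε, YY$)
All input consumed; state q4 ∈ F.

Accept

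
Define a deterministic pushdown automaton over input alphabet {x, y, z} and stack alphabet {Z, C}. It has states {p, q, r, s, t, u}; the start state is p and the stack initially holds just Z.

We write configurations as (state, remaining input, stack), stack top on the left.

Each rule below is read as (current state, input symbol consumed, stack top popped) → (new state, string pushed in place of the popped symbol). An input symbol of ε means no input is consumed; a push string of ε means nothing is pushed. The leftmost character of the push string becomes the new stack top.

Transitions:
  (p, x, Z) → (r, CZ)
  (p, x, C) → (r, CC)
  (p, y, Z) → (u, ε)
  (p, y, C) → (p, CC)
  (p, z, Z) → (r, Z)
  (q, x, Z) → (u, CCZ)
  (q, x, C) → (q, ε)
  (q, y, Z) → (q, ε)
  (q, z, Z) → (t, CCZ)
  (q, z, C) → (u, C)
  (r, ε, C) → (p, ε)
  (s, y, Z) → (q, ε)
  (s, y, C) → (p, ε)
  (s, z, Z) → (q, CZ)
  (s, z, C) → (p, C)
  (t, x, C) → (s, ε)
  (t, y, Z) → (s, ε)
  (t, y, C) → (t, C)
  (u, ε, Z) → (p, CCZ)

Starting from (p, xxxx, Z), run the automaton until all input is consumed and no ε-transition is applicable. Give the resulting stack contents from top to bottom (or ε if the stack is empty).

Z

(p, xxxx, Z)
  read x, top Z: go to r, push CZ → (r, xxx, CZ)
  ε-move, top C: go to p, push ε → (p, xxx, Z)
  read x, top Z: go to r, push CZ → (r, xx, CZ)
  ε-move, top C: go to p, push ε → (p, xx, Z)
  read x, top Z: go to r, push CZ → (r, x, CZ)
  ε-move, top C: go to p, push ε → (p, x, Z)
  read x, top Z: go to r, push CZ → (r, ε, CZ)
  ε-move, top C: go to p, push ε → (p, ε, Z)
All input consumed in state p with stack Z.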